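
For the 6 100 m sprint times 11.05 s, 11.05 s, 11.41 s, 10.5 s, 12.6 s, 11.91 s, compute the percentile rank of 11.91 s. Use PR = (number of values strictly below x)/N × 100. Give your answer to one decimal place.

N = 6.
Strictly below 11.91: 4. Equal to 11.91: 1.
PR = 4/6 × 100 = 66.7

66.7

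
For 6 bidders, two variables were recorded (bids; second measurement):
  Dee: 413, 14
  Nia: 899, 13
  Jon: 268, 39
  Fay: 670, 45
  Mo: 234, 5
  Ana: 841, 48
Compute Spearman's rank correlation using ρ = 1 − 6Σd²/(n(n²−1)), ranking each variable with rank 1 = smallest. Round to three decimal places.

0.371

Ranks of variable 1: 3, 6, 2, 4, 1, 5
Ranks of variable 2: 3, 2, 4, 5, 1, 6
d = r₁ − r₂: 0, 4, -2, -1, 0, -1
d²: 0, 16, 4, 1, 0, 1; Σd² = 22
ρ = 1 − 6·22/(6·35) = 1 − 132/210 = 0.371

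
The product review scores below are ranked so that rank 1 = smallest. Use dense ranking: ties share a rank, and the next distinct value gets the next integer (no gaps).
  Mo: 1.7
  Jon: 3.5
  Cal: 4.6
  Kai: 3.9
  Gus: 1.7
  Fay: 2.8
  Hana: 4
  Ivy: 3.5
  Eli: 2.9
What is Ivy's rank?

4

Sorted (ascending): 1.7, 1.7, 2.8, 2.9, 3.5, 3.5, 3.9, 4, 4.6
The 2 values of 1.7 share dense rank 1.
The 2 values of 3.5 share dense rank 4.
Remaining distinct values take the next consecutive integers.
Ivy has value 3.5 → rank 4.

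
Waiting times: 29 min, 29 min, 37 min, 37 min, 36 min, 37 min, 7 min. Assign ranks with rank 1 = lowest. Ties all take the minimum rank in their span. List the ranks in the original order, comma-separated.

Sorted (ascending): 7, 29, 29, 36, 37, 37, 37
The 2 values of 29 occupy positions 2–3 → each gets rank 2.
The 3 values of 37 occupy positions 5–7 → each gets rank 5.

2, 2, 5, 5, 4, 5, 1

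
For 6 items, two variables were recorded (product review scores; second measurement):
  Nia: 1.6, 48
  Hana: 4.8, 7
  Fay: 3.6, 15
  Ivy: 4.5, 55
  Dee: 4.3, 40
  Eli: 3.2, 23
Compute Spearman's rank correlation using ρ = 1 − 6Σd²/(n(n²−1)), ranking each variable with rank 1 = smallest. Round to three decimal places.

Ranks of variable 1: 1, 6, 3, 5, 4, 2
Ranks of variable 2: 5, 1, 2, 6, 4, 3
d = r₁ − r₂: -4, 5, 1, -1, 0, -1
d²: 16, 25, 1, 1, 0, 1; Σd² = 44
ρ = 1 − 6·44/(6·35) = 1 − 264/210 = -0.257

-0.257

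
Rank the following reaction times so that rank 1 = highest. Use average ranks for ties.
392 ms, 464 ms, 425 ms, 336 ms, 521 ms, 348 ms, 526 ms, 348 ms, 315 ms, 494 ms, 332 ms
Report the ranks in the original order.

6, 4, 5, 9, 2, 7.5, 1, 7.5, 11, 3, 10

Sorted (descending): 526, 521, 494, 464, 425, 392, 348, 348, 336, 332, 315
The 2 values of 348 occupy positions 7–8 → average rank (7+8)/2 = 7.5.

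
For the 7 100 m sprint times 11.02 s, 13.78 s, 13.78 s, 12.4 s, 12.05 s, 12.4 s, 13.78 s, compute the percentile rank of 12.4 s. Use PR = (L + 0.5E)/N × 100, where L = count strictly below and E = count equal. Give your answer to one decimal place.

N = 7.
Strictly below 12.4: 2. Equal to 12.4: 2.
PR = (2 + 0.5·2)/7 × 100 = 42.9

42.9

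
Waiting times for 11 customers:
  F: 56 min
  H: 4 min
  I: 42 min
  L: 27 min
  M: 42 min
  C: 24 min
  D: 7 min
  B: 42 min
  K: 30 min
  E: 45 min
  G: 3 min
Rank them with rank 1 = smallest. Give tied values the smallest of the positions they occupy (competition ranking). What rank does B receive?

7

Sorted (ascending): 3, 4, 7, 24, 27, 30, 42, 42, 42, 45, 56
The 3 values of 42 occupy positions 7–9 → each gets rank 7.
B has value 42 min → rank 7.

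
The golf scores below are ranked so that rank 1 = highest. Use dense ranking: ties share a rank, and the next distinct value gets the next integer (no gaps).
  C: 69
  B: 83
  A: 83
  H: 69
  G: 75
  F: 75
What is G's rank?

2

Sorted (descending): 83, 83, 75, 75, 69, 69
The 2 values of 83 share dense rank 1.
The 2 values of 75 share dense rank 2.
The 2 values of 69 share dense rank 3.
G has value 75 → rank 2.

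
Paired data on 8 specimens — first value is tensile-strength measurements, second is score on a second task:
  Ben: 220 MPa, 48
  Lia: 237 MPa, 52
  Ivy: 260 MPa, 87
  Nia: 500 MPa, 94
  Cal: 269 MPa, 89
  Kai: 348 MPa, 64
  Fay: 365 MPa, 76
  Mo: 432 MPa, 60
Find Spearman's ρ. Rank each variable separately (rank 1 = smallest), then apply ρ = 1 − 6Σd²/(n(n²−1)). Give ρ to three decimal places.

0.571

Ranks of variable 1: 1, 2, 3, 8, 4, 5, 6, 7
Ranks of variable 2: 1, 2, 6, 8, 7, 4, 5, 3
d = r₁ − r₂: 0, 0, -3, 0, -3, 1, 1, 4
d²: 0, 0, 9, 0, 9, 1, 1, 16; Σd² = 36
ρ = 1 − 6·36/(8·63) = 1 − 216/504 = 0.571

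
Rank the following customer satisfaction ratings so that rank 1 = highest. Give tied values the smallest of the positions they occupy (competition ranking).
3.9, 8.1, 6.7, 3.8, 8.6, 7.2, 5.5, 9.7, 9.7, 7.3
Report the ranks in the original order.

9, 4, 7, 10, 3, 6, 8, 1, 1, 5

Sorted (descending): 9.7, 9.7, 8.6, 8.1, 7.3, 7.2, 6.7, 5.5, 3.9, 3.8
The 2 values of 9.7 occupy positions 1–2 → each gets rank 1.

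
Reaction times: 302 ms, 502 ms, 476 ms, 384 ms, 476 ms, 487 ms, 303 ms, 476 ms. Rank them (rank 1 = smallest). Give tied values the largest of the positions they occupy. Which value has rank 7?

Sorted (ascending): 302, 303, 384, 476, 476, 476, 487, 502
The 3 values of 476 occupy positions 4–6 → each gets rank 6.
Rank 7 → value 487.

487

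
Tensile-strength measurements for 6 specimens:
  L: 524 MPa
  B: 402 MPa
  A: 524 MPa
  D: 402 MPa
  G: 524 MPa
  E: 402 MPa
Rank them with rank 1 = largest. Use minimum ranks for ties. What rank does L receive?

Sorted (descending): 524, 524, 524, 402, 402, 402
The 3 values of 524 occupy positions 1–3 → each gets rank 1.
The 3 values of 402 occupy positions 4–6 → each gets rank 4.
L has value 524 MPa → rank 1.

1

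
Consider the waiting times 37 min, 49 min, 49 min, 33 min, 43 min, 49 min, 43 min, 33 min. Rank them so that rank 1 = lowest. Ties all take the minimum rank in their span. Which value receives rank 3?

37

Sorted (ascending): 33, 33, 37, 43, 43, 49, 49, 49
The 2 values of 33 occupy positions 1–2 → each gets rank 1.
The 2 values of 43 occupy positions 4–5 → each gets rank 4.
The 3 values of 49 occupy positions 6–8 → each gets rank 6.
Rank 3 → value 37.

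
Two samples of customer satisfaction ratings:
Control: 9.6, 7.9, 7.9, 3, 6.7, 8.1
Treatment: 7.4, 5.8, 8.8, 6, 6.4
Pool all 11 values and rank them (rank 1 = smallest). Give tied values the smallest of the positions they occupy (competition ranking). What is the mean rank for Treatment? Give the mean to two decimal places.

5.00

Sorted (ascending): 3, 5.8, 6, 6.4, 6.7, 7.4, 7.9, 7.9, 8.1, 8.8, 9.6
The 2 values of 7.9 occupy positions 7–8 → each gets rank 7.
Treatment values → pooled ranks: 7.4→6, 5.8→2, 8.8→10, 6→3, 6.4→4
Mean rank = (6 + 2 + 10 + 3 + 4) / 5 = 5.00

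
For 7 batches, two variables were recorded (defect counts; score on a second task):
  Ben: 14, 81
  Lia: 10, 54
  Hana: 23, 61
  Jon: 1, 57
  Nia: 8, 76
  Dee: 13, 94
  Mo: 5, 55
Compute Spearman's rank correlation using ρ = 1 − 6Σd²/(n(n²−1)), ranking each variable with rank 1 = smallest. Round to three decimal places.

0.464

Ranks of variable 1: 6, 4, 7, 1, 3, 5, 2
Ranks of variable 2: 6, 1, 4, 3, 5, 7, 2
d = r₁ − r₂: 0, 3, 3, -2, -2, -2, 0
d²: 0, 9, 9, 4, 4, 4, 0; Σd² = 30
ρ = 1 − 6·30/(7·48) = 1 − 180/336 = 0.464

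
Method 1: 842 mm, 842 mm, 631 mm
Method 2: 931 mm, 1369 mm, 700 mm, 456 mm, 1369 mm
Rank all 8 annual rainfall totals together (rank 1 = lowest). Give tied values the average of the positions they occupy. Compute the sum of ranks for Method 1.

11

Sorted (ascending): 456, 631, 700, 842, 842, 931, 1369, 1369
The 2 values of 842 occupy positions 4–5 → average rank (4+5)/2 = 4.5.
The 2 values of 1369 occupy positions 7–8 → average rank (7+8)/2 = 7.5.
Method 1 values → pooled ranks: 842→4.5, 842→4.5, 631→2
Rank sum = 4.5 + 4.5 + 2 = 11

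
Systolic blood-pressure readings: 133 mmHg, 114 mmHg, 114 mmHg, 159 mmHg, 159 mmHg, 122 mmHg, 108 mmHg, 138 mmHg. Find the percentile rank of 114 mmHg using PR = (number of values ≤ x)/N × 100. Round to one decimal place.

N = 8.
Strictly below 114: 1. Equal to 114: 2.
PR = 3/8 × 100 = 37.5

37.5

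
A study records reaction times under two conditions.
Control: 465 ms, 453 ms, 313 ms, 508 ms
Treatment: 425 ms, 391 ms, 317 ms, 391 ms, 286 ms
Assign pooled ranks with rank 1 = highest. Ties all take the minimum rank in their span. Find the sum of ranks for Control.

Sorted (descending): 508, 465, 453, 425, 391, 391, 317, 313, 286
The 2 values of 391 occupy positions 5–6 → each gets rank 5.
Control values → pooled ranks: 465→2, 453→3, 313→8, 508→1
Rank sum = 2 + 3 + 8 + 1 = 14

14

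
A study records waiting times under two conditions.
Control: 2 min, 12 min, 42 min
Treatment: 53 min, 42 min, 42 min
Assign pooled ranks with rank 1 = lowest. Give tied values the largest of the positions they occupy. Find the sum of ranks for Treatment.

16

Sorted (ascending): 2, 12, 42, 42, 42, 53
The 3 values of 42 occupy positions 3–5 → each gets rank 5.
Treatment values → pooled ranks: 53→6, 42→5, 42→5
Rank sum = 6 + 5 + 5 = 16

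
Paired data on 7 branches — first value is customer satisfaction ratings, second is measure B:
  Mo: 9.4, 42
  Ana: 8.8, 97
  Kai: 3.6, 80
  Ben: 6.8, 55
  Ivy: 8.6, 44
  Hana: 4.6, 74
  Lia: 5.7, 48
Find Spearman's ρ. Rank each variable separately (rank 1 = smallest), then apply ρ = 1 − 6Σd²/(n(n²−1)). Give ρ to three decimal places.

-0.429

Ranks of variable 1: 7, 6, 1, 4, 5, 2, 3
Ranks of variable 2: 1, 7, 6, 4, 2, 5, 3
d = r₁ − r₂: 6, -1, -5, 0, 3, -3, 0
d²: 36, 1, 25, 0, 9, 9, 0; Σd² = 80
ρ = 1 − 6·80/(7·48) = 1 − 480/336 = -0.429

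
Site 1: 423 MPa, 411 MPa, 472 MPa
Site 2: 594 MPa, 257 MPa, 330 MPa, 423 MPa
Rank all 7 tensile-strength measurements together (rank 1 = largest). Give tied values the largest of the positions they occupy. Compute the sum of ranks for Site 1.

11

Sorted (descending): 594, 472, 423, 423, 411, 330, 257
The 2 values of 423 occupy positions 3–4 → each gets rank 4.
Site 1 values → pooled ranks: 423→4, 411→5, 472→2
Rank sum = 4 + 5 + 2 = 11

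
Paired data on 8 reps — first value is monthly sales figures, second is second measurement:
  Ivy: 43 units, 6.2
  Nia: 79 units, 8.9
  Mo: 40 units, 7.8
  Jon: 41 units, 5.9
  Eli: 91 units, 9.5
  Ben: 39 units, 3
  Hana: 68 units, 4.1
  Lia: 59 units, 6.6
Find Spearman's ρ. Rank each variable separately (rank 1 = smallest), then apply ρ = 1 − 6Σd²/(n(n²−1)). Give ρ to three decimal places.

Ranks of variable 1: 4, 7, 2, 3, 8, 1, 6, 5
Ranks of variable 2: 4, 7, 6, 3, 8, 1, 2, 5
d = r₁ − r₂: 0, 0, -4, 0, 0, 0, 4, 0
d²: 0, 0, 16, 0, 0, 0, 16, 0; Σd² = 32
ρ = 1 − 6·32/(8·63) = 1 − 192/504 = 0.619

0.619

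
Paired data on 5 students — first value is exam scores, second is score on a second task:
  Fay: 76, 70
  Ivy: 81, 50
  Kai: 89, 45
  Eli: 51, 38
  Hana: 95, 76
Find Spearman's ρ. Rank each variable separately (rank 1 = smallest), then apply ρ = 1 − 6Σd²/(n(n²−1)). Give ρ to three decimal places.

0.600

Ranks of variable 1: 2, 3, 4, 1, 5
Ranks of variable 2: 4, 3, 2, 1, 5
d = r₁ − r₂: -2, 0, 2, 0, 0
d²: 4, 0, 4, 0, 0; Σd² = 8
ρ = 1 − 6·8/(5·24) = 1 − 48/120 = 0.600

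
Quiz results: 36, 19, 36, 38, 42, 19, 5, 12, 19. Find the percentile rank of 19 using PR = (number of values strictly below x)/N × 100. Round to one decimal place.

22.2

N = 9.
Strictly below 19: 2. Equal to 19: 3.
PR = 2/9 × 100 = 22.2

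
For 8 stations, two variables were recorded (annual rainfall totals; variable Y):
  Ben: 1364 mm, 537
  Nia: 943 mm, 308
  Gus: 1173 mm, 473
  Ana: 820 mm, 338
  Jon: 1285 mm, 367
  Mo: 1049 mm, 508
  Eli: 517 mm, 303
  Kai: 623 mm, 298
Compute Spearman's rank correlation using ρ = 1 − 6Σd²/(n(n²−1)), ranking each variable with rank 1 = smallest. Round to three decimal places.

Ranks of variable 1: 8, 4, 6, 3, 7, 5, 1, 2
Ranks of variable 2: 8, 3, 6, 4, 5, 7, 2, 1
d = r₁ − r₂: 0, 1, 0, -1, 2, -2, -1, 1
d²: 0, 1, 0, 1, 4, 4, 1, 1; Σd² = 12
ρ = 1 − 6·12/(8·63) = 1 − 72/504 = 0.857

0.857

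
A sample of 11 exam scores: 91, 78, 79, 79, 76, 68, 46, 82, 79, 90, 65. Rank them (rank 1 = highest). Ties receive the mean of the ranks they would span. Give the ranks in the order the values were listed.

Sorted (descending): 91, 90, 82, 79, 79, 79, 78, 76, 68, 65, 46
The 3 values of 79 occupy positions 4–6 → average rank 5.

1, 7, 5, 5, 8, 9, 11, 3, 5, 2, 10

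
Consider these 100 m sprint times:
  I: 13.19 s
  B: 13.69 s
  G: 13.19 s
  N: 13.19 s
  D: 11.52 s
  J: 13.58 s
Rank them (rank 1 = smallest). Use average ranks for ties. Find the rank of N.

3

Sorted (ascending): 11.52, 13.19, 13.19, 13.19, 13.58, 13.69
The 3 values of 13.19 occupy positions 2–4 → average rank 3.
N has value 13.19 s → rank 3.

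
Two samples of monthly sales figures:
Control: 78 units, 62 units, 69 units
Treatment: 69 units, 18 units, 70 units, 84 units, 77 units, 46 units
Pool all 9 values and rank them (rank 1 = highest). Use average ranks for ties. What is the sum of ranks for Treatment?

Sorted (descending): 84, 78, 77, 70, 69, 69, 62, 46, 18
The 2 values of 69 occupy positions 5–6 → average rank (5+6)/2 = 5.5.
Treatment values → pooled ranks: 69→5.5, 18→9, 70→4, 84→1, 77→3, 46→8
Rank sum = 5.5 + 9 + 4 + 1 + 3 + 8 = 30.5

30.5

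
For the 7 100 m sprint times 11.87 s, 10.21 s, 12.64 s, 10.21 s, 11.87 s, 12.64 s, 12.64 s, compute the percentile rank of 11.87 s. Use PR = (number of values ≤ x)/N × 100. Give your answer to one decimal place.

57.1

N = 7.
Strictly below 11.87: 2. Equal to 11.87: 2.
PR = 4/7 × 100 = 57.1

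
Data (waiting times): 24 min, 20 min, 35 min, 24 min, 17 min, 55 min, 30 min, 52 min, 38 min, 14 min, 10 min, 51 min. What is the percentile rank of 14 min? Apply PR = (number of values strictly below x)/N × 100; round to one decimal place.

8.3

N = 12.
Strictly below 14: 1. Equal to 14: 1.
PR = 1/12 × 100 = 8.3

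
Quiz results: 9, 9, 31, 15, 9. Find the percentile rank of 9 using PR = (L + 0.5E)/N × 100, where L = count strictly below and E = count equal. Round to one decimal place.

30.0

N = 5.
Strictly below 9: 0. Equal to 9: 3.
PR = (0 + 0.5·3)/5 × 100 = 30.0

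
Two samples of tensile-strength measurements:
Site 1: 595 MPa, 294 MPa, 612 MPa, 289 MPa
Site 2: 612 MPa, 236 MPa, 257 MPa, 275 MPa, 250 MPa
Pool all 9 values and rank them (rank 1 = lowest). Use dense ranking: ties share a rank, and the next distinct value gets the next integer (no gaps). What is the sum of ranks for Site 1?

26

Sorted (ascending): 236, 250, 257, 275, 289, 294, 595, 612, 612
The 2 values of 612 share dense rank 8.
Remaining distinct values take the next consecutive integers.
Site 1 values → pooled ranks: 595→7, 294→6, 612→8, 289→5
Rank sum = 7 + 6 + 8 + 5 = 26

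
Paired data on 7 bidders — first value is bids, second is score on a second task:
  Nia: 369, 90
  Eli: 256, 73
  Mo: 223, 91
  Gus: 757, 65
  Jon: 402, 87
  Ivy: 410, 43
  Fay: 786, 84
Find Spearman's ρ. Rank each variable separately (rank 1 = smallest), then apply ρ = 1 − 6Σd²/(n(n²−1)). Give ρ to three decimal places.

Ranks of variable 1: 3, 2, 1, 6, 4, 5, 7
Ranks of variable 2: 6, 3, 7, 2, 5, 1, 4
d = r₁ − r₂: -3, -1, -6, 4, -1, 4, 3
d²: 9, 1, 36, 16, 1, 16, 9; Σd² = 88
ρ = 1 − 6·88/(7·48) = 1 − 528/336 = -0.571

-0.571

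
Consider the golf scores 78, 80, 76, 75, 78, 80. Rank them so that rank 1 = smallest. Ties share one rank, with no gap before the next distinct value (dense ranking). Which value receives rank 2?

76

Sorted (ascending): 75, 76, 78, 78, 80, 80
The 2 values of 78 share dense rank 3.
The 2 values of 80 share dense rank 4.
Remaining distinct values take the next consecutive integers.
Rank 2 → value 76.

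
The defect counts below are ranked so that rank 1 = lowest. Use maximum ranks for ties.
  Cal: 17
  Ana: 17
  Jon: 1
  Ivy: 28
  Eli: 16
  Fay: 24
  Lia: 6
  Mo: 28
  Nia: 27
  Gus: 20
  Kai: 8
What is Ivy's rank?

11

Sorted (ascending): 1, 6, 8, 16, 17, 17, 20, 24, 27, 28, 28
The 2 values of 17 occupy positions 5–6 → each gets rank 6.
The 2 values of 28 occupy positions 10–11 → each gets rank 11.
Ivy has value 28 → rank 11.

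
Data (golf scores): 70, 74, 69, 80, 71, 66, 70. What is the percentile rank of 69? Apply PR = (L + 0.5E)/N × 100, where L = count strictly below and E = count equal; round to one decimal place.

N = 7.
Strictly below 69: 1. Equal to 69: 1.
PR = (1 + 0.5·1)/7 × 100 = 21.4

21.4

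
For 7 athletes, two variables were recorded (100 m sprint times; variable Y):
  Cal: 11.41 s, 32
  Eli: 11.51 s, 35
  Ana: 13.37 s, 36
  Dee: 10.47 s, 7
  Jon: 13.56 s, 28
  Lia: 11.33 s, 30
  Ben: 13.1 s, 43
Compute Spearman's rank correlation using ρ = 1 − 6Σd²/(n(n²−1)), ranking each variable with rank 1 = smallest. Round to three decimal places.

Ranks of variable 1: 3, 4, 6, 1, 7, 2, 5
Ranks of variable 2: 4, 5, 6, 1, 2, 3, 7
d = r₁ − r₂: -1, -1, 0, 0, 5, -1, -2
d²: 1, 1, 0, 0, 25, 1, 4; Σd² = 32
ρ = 1 − 6·32/(7·48) = 1 − 192/336 = 0.429

0.429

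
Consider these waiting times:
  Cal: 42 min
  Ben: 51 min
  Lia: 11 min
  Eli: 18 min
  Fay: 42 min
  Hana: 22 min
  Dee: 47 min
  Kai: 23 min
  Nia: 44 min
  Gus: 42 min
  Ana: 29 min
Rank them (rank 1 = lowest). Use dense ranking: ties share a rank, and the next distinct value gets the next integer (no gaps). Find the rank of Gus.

Sorted (ascending): 11, 18, 22, 23, 29, 42, 42, 42, 44, 47, 51
The 3 values of 42 share dense rank 6.
Remaining distinct values take the next consecutive integers.
Gus has value 42 min → rank 6.

6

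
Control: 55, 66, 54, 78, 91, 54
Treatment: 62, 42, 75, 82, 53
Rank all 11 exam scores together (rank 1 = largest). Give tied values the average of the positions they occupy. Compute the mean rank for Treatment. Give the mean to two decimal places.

6.60

Sorted (descending): 91, 82, 78, 75, 66, 62, 55, 54, 54, 53, 42
The 2 values of 54 occupy positions 8–9 → average rank (8+9)/2 = 8.5.
Treatment values → pooled ranks: 62→6, 42→11, 75→4, 82→2, 53→10
Mean rank = (6 + 11 + 4 + 2 + 10) / 5 = 6.60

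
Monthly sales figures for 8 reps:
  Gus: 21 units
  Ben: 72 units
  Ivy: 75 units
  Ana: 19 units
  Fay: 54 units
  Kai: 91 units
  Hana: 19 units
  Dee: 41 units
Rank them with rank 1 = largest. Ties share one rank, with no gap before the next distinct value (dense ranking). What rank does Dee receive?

Sorted (descending): 91, 75, 72, 54, 41, 21, 19, 19
The 2 values of 19 share dense rank 7.
Remaining distinct values take the next consecutive integers.
Dee has value 41 units → rank 5.

5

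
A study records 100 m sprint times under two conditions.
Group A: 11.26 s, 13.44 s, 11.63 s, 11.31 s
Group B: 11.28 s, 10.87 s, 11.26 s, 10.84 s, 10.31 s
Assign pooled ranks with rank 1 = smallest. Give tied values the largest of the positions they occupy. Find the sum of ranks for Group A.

29

Sorted (ascending): 10.31, 10.84, 10.87, 11.26, 11.26, 11.28, 11.31, 11.63, 13.44
The 2 values of 11.26 occupy positions 4–5 → each gets rank 5.
Group A values → pooled ranks: 11.26→5, 13.44→9, 11.63→8, 11.31→7
Rank sum = 5 + 9 + 8 + 7 = 29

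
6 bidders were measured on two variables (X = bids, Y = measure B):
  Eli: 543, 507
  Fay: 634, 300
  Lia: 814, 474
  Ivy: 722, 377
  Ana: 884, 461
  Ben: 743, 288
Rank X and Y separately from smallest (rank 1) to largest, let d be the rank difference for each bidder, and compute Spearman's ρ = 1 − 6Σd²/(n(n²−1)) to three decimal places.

-0.086

Ranks of variable 1: 1, 2, 5, 3, 6, 4
Ranks of variable 2: 6, 2, 5, 3, 4, 1
d = r₁ − r₂: -5, 0, 0, 0, 2, 3
d²: 25, 0, 0, 0, 4, 9; Σd² = 38
ρ = 1 − 6·38/(6·35) = 1 − 228/210 = -0.086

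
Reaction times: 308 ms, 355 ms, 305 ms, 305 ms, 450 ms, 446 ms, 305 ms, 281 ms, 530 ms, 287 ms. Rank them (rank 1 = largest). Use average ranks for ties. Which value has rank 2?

Sorted (descending): 530, 450, 446, 355, 308, 305, 305, 305, 287, 281
The 3 values of 305 occupy positions 6–8 → average rank 7.
Rank 2 → value 450.

450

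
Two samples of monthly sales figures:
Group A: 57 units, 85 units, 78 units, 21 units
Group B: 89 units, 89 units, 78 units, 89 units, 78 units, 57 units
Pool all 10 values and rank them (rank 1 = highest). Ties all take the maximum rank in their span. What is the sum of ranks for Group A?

30

Sorted (descending): 89, 89, 89, 85, 78, 78, 78, 57, 57, 21
The 3 values of 89 occupy positions 1–3 → each gets rank 3.
The 3 values of 78 occupy positions 5–7 → each gets rank 7.
The 2 values of 57 occupy positions 8–9 → each gets rank 9.
Group A values → pooled ranks: 57→9, 85→4, 78→7, 21→10
Rank sum = 9 + 4 + 7 + 10 = 30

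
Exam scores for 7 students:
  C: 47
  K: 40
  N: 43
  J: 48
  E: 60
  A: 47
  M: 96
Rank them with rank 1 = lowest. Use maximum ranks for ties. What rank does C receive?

4

Sorted (ascending): 40, 43, 47, 47, 48, 60, 96
The 2 values of 47 occupy positions 3–4 → each gets rank 4.
C has value 47 → rank 4.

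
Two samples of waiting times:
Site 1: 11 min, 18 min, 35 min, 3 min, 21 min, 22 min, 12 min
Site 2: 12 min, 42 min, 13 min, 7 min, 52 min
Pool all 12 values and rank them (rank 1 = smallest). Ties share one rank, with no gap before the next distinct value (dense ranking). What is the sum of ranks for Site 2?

Sorted (ascending): 3, 7, 11, 12, 12, 13, 18, 21, 22, 35, 42, 52
The 2 values of 12 share dense rank 4.
Remaining distinct values take the next consecutive integers.
Site 2 values → pooled ranks: 12→4, 42→10, 13→5, 7→2, 52→11
Rank sum = 4 + 10 + 5 + 2 + 11 = 32

32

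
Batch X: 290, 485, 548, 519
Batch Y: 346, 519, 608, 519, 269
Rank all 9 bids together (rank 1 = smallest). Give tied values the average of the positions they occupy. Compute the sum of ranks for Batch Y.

25

Sorted (ascending): 269, 290, 346, 485, 519, 519, 519, 548, 608
The 3 values of 519 occupy positions 5–7 → average rank 6.
Batch Y values → pooled ranks: 346→3, 519→6, 608→9, 519→6, 269→1
Rank sum = 3 + 6 + 9 + 6 + 1 = 25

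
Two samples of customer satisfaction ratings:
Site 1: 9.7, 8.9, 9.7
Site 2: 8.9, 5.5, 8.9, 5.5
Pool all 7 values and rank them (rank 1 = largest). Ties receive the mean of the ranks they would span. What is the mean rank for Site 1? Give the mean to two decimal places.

2.33

Sorted (descending): 9.7, 9.7, 8.9, 8.9, 8.9, 5.5, 5.5
The 2 values of 9.7 occupy positions 1–2 → average rank (1+2)/2 = 1.5.
The 3 values of 8.9 occupy positions 3–5 → average rank 4.
The 2 values of 5.5 occupy positions 6–7 → average rank (6+7)/2 = 6.5.
Site 1 values → pooled ranks: 9.7→1.5, 8.9→4, 9.7→1.5
Mean rank = (1.5 + 4 + 1.5) / 3 = 2.33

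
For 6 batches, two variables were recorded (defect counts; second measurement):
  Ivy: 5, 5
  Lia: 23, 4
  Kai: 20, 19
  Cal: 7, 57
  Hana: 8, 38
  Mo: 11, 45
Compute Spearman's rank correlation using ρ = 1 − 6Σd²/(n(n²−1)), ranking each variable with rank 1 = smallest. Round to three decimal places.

Ranks of variable 1: 1, 6, 5, 2, 3, 4
Ranks of variable 2: 2, 1, 3, 6, 4, 5
d = r₁ − r₂: -1, 5, 2, -4, -1, -1
d²: 1, 25, 4, 16, 1, 1; Σd² = 48
ρ = 1 − 6·48/(6·35) = 1 − 288/210 = -0.371

-0.371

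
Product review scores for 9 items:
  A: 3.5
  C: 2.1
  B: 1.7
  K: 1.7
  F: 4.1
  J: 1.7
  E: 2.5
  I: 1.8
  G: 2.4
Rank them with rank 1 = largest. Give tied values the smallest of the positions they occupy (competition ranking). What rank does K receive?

Sorted (descending): 4.1, 3.5, 2.5, 2.4, 2.1, 1.8, 1.7, 1.7, 1.7
The 3 values of 1.7 occupy positions 7–9 → each gets rank 7.
K has value 1.7 → rank 7.

7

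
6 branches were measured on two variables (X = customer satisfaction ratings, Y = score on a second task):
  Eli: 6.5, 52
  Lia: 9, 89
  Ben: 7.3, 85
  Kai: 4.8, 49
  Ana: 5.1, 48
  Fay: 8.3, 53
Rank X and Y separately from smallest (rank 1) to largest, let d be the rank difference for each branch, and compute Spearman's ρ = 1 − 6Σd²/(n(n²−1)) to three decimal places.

0.886

Ranks of variable 1: 3, 6, 4, 1, 2, 5
Ranks of variable 2: 3, 6, 5, 2, 1, 4
d = r₁ − r₂: 0, 0, -1, -1, 1, 1
d²: 0, 0, 1, 1, 1, 1; Σd² = 4
ρ = 1 − 6·4/(6·35) = 1 − 24/210 = 0.886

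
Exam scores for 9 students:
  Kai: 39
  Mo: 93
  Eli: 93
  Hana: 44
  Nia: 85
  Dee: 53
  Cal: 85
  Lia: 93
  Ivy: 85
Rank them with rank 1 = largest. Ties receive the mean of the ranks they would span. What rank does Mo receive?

2

Sorted (descending): 93, 93, 93, 85, 85, 85, 53, 44, 39
The 3 values of 93 occupy positions 1–3 → average rank 2.
The 3 values of 85 occupy positions 4–6 → average rank 5.
Mo has value 93 → rank 2.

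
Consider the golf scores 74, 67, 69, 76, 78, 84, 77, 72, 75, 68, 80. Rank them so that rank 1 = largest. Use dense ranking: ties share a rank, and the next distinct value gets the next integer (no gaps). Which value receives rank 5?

76

Sorted (descending): 84, 80, 78, 77, 76, 75, 74, 72, 69, 68, 67
No ties — each value takes its position as its rank.
Rank 5 → value 76.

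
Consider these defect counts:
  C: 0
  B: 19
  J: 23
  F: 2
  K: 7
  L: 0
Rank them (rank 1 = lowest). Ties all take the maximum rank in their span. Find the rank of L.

Sorted (ascending): 0, 0, 2, 7, 19, 23
The 2 values of 0 occupy positions 1–2 → each gets rank 2.
L has value 0 → rank 2.

2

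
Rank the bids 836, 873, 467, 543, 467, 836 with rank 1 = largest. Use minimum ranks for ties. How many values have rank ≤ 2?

3

Sorted (descending): 873, 836, 836, 543, 467, 467
The 2 values of 836 occupy positions 2–3 → each gets rank 2.
The 2 values of 467 occupy positions 5–6 → each gets rank 5.
Ranks ≤ 2: {1, 2, 2} → 3 values.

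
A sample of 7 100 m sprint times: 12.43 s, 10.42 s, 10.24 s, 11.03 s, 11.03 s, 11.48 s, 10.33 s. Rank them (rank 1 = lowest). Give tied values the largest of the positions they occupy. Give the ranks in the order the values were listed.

7, 3, 1, 5, 5, 6, 2

Sorted (ascending): 10.24, 10.33, 10.42, 11.03, 11.03, 11.48, 12.43
The 2 values of 11.03 occupy positions 4–5 → each gets rank 5.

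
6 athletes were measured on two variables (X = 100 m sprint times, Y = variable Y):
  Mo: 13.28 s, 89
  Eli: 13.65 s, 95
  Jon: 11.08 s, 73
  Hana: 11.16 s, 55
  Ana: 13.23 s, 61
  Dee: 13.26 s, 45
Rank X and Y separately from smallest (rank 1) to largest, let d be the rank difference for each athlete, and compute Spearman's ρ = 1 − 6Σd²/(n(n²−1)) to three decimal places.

Ranks of variable 1: 5, 6, 1, 2, 3, 4
Ranks of variable 2: 5, 6, 4, 2, 3, 1
d = r₁ − r₂: 0, 0, -3, 0, 0, 3
d²: 0, 0, 9, 0, 0, 9; Σd² = 18
ρ = 1 − 6·18/(6·35) = 1 − 108/210 = 0.486

0.486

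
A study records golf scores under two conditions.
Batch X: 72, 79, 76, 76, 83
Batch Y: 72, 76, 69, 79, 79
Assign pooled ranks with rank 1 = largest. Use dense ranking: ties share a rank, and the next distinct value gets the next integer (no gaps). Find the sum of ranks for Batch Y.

Sorted (descending): 83, 79, 79, 79, 76, 76, 76, 72, 72, 69
The 3 values of 79 share dense rank 2.
The 3 values of 76 share dense rank 3.
The 2 values of 72 share dense rank 4.
Remaining distinct values take the next consecutive integers.
Batch Y values → pooled ranks: 72→4, 76→3, 69→5, 79→2, 79→2
Rank sum = 4 + 3 + 5 + 2 + 2 = 16

16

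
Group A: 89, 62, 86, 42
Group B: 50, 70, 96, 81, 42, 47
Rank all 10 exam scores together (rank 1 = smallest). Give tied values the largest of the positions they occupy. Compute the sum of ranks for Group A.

24

Sorted (ascending): 42, 42, 47, 50, 62, 70, 81, 86, 89, 96
The 2 values of 42 occupy positions 1–2 → each gets rank 2.
Group A values → pooled ranks: 89→9, 62→5, 86→8, 42→2
Rank sum = 9 + 5 + 8 + 2 = 24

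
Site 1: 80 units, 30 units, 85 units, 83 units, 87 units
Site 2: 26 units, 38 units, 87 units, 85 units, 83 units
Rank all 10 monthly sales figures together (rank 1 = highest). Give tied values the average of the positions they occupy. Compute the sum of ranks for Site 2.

28.5

Sorted (descending): 87, 87, 85, 85, 83, 83, 80, 38, 30, 26
The 2 values of 87 occupy positions 1–2 → average rank (1+2)/2 = 1.5.
The 2 values of 85 occupy positions 3–4 → average rank (3+4)/2 = 3.5.
The 2 values of 83 occupy positions 5–6 → average rank (5+6)/2 = 5.5.
Site 2 values → pooled ranks: 26→10, 38→8, 87→1.5, 85→3.5, 83→5.5
Rank sum = 10 + 8 + 1.5 + 3.5 + 5.5 = 28.5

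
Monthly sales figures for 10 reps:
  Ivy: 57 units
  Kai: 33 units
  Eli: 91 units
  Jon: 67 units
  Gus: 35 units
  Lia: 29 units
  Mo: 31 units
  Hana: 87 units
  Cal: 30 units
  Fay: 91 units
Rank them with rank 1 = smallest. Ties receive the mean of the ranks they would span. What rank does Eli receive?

Sorted (ascending): 29, 30, 31, 33, 35, 57, 67, 87, 91, 91
The 2 values of 91 occupy positions 9–10 → average rank (9+10)/2 = 9.5.
Eli has value 91 units → rank 9.5.

9.5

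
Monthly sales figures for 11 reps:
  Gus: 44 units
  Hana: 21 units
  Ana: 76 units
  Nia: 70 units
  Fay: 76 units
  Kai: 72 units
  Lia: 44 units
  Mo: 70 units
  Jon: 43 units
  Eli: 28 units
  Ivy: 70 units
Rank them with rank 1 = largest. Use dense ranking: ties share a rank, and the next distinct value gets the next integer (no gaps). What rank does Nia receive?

3

Sorted (descending): 76, 76, 72, 70, 70, 70, 44, 44, 43, 28, 21
The 2 values of 76 share dense rank 1.
The 3 values of 70 share dense rank 3.
The 2 values of 44 share dense rank 4.
Remaining distinct values take the next consecutive integers.
Nia has value 70 units → rank 3.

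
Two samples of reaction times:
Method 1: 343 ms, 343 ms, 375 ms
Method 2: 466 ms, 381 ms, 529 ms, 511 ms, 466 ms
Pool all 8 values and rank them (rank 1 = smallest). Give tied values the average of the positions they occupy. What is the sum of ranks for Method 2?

Sorted (ascending): 343, 343, 375, 381, 466, 466, 511, 529
The 2 values of 343 occupy positions 1–2 → average rank (1+2)/2 = 1.5.
The 2 values of 466 occupy positions 5–6 → average rank (5+6)/2 = 5.5.
Method 2 values → pooled ranks: 466→5.5, 381→4, 529→8, 511→7, 466→5.5
Rank sum = 5.5 + 4 + 8 + 7 + 5.5 = 30

30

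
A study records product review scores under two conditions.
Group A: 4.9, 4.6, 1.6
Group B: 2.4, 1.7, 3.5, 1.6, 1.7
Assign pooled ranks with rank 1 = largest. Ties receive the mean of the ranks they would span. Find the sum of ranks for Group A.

10.5

Sorted (descending): 4.9, 4.6, 3.5, 2.4, 1.7, 1.7, 1.6, 1.6
The 2 values of 1.7 occupy positions 5–6 → average rank (5+6)/2 = 5.5.
The 2 values of 1.6 occupy positions 7–8 → average rank (7+8)/2 = 7.5.
Group A values → pooled ranks: 4.9→1, 4.6→2, 1.6→7.5
Rank sum = 1 + 2 + 7.5 = 10.5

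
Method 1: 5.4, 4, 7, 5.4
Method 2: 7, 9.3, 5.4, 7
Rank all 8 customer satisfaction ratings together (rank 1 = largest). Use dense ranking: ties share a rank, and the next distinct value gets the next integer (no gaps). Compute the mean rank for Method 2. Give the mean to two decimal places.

Sorted (descending): 9.3, 7, 7, 7, 5.4, 5.4, 5.4, 4
The 3 values of 7 share dense rank 2.
The 3 values of 5.4 share dense rank 3.
Remaining distinct values take the next consecutive integers.
Method 2 values → pooled ranks: 7→2, 9.3→1, 5.4→3, 7→2
Mean rank = (2 + 1 + 3 + 2) / 4 = 2.00

2.00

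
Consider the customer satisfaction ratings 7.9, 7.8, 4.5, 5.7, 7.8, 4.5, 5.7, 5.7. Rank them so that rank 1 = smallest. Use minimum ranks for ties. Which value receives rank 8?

Sorted (ascending): 4.5, 4.5, 5.7, 5.7, 5.7, 7.8, 7.8, 7.9
The 2 values of 4.5 occupy positions 1–2 → each gets rank 1.
The 3 values of 5.7 occupy positions 3–5 → each gets rank 3.
The 2 values of 7.8 occupy positions 6–7 → each gets rank 6.
Rank 8 → value 7.9.

7.9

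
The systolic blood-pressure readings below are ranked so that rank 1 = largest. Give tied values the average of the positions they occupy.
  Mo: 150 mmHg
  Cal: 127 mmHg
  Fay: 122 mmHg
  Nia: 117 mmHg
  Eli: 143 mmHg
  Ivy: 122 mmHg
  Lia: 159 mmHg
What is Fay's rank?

5.5

Sorted (descending): 159, 150, 143, 127, 122, 122, 117
The 2 values of 122 occupy positions 5–6 → average rank (5+6)/2 = 5.5.
Fay has value 122 mmHg → rank 5.5.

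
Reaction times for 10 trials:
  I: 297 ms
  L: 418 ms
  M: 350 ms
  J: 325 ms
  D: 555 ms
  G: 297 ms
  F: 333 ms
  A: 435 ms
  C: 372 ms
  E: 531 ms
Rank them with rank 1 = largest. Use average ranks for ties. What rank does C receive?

5

Sorted (descending): 555, 531, 435, 418, 372, 350, 333, 325, 297, 297
The 2 values of 297 occupy positions 9–10 → average rank (9+10)/2 = 9.5.
C has value 372 ms → rank 5.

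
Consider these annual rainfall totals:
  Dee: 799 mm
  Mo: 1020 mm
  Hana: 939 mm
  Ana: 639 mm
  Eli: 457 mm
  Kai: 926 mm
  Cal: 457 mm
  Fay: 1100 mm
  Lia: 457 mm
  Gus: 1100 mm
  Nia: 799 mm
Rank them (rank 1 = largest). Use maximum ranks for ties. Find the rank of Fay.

2

Sorted (descending): 1100, 1100, 1020, 939, 926, 799, 799, 639, 457, 457, 457
The 2 values of 1100 occupy positions 1–2 → each gets rank 2.
The 2 values of 799 occupy positions 6–7 → each gets rank 7.
The 3 values of 457 occupy positions 9–11 → each gets rank 11.
Fay has value 1100 mm → rank 2.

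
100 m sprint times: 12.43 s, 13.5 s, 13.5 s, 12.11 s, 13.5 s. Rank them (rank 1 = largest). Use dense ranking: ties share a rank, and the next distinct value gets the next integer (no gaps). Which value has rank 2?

12.43

Sorted (descending): 13.5, 13.5, 13.5, 12.43, 12.11
The 3 values of 13.5 share dense rank 1.
Remaining distinct values take the next consecutive integers.
Rank 2 → value 12.43.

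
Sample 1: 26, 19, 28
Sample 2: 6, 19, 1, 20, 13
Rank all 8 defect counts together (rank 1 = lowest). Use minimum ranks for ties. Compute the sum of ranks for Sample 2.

16

Sorted (ascending): 1, 6, 13, 19, 19, 20, 26, 28
The 2 values of 19 occupy positions 4–5 → each gets rank 4.
Sample 2 values → pooled ranks: 6→2, 19→4, 1→1, 20→6, 13→3
Rank sum = 2 + 4 + 1 + 6 + 3 = 16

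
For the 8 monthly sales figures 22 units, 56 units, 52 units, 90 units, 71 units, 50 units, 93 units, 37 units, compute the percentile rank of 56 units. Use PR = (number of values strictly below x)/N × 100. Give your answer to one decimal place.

N = 8.
Strictly below 56: 4. Equal to 56: 1.
PR = 4/8 × 100 = 50.0

50.0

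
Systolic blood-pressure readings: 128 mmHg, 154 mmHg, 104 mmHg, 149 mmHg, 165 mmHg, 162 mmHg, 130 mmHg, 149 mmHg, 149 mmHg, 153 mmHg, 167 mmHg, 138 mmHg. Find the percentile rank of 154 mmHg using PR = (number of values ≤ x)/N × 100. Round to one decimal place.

N = 12.
Strictly below 154: 8. Equal to 154: 1.
PR = 9/12 × 100 = 75.0

75.0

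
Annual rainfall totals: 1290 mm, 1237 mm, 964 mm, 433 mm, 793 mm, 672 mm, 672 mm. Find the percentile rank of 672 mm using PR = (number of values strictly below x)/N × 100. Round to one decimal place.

14.3

N = 7.
Strictly below 672: 1. Equal to 672: 2.
PR = 1/7 × 100 = 14.3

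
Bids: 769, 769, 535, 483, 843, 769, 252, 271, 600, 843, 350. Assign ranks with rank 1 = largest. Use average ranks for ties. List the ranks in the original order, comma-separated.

4, 4, 7, 8, 1.5, 4, 11, 10, 6, 1.5, 9

Sorted (descending): 843, 843, 769, 769, 769, 600, 535, 483, 350, 271, 252
The 2 values of 843 occupy positions 1–2 → average rank (1+2)/2 = 1.5.
The 3 values of 769 occupy positions 3–5 → average rank 4.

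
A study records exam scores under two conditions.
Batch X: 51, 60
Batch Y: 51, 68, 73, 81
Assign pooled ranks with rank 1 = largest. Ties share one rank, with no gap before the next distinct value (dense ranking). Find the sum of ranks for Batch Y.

Sorted (descending): 81, 73, 68, 60, 51, 51
The 2 values of 51 share dense rank 5.
Remaining distinct values take the next consecutive integers.
Batch Y values → pooled ranks: 51→5, 68→3, 73→2, 81→1
Rank sum = 5 + 3 + 2 + 1 = 11

11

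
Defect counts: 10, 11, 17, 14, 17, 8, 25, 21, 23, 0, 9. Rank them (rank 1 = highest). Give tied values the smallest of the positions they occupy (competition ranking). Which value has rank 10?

Sorted (descending): 25, 23, 21, 17, 17, 14, 11, 10, 9, 8, 0
The 2 values of 17 occupy positions 4–5 → each gets rank 4.
Rank 10 → value 8.

8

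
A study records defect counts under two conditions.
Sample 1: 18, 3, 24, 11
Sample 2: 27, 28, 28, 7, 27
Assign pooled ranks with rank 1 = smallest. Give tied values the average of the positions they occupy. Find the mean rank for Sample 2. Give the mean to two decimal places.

Sorted (ascending): 3, 7, 11, 18, 24, 27, 27, 28, 28
The 2 values of 27 occupy positions 6–7 → average rank (6+7)/2 = 6.5.
The 2 values of 28 occupy positions 8–9 → average rank (8+9)/2 = 8.5.
Sample 2 values → pooled ranks: 27→6.5, 28→8.5, 28→8.5, 7→2, 27→6.5
Mean rank = (6.5 + 8.5 + 8.5 + 2 + 6.5) / 5 = 6.40

6.40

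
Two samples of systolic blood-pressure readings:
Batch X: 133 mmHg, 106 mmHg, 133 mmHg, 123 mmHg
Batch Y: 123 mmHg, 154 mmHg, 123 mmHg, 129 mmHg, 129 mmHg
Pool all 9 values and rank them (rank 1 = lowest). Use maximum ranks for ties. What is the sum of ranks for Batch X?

Sorted (ascending): 106, 123, 123, 123, 129, 129, 133, 133, 154
The 3 values of 123 occupy positions 2–4 → each gets rank 4.
The 2 values of 129 occupy positions 5–6 → each gets rank 6.
The 2 values of 133 occupy positions 7–8 → each gets rank 8.
Batch X values → pooled ranks: 133→8, 106→1, 133→8, 123→4
Rank sum = 8 + 1 + 8 + 4 = 21

21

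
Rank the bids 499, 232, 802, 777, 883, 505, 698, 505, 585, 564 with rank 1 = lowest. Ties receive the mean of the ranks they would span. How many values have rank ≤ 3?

2

Sorted (ascending): 232, 499, 505, 505, 564, 585, 698, 777, 802, 883
The 2 values of 505 occupy positions 3–4 → average rank (3+4)/2 = 3.5.
Ranks ≤ 3: {1, 2} → 2 values.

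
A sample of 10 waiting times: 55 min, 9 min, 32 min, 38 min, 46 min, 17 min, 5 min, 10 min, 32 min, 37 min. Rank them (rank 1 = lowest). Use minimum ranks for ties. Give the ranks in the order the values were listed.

10, 2, 5, 8, 9, 4, 1, 3, 5, 7

Sorted (ascending): 5, 9, 10, 17, 32, 32, 37, 38, 46, 55
The 2 values of 32 occupy positions 5–6 → each gets rank 5.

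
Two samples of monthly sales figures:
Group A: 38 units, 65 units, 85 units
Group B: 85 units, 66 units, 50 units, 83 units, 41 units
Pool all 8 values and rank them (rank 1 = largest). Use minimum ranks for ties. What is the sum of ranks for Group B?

21

Sorted (descending): 85, 85, 83, 66, 65, 50, 41, 38
The 2 values of 85 occupy positions 1–2 → each gets rank 1.
Group B values → pooled ranks: 85→1, 66→4, 50→6, 83→3, 41→7
Rank sum = 1 + 4 + 6 + 3 + 7 = 21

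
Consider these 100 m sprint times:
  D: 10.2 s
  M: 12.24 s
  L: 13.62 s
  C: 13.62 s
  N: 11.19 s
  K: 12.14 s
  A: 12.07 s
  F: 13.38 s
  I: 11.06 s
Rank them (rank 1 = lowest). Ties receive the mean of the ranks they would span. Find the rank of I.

2

Sorted (ascending): 10.2, 11.06, 11.19, 12.07, 12.14, 12.24, 13.38, 13.62, 13.62
The 2 values of 13.62 occupy positions 8–9 → average rank (8+9)/2 = 8.5.
I has value 11.06 s → rank 2.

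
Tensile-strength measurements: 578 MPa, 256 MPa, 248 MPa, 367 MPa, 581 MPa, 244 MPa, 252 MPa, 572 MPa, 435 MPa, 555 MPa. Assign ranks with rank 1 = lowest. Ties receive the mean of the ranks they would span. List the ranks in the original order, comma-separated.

9, 4, 2, 5, 10, 1, 3, 8, 6, 7

Sorted (ascending): 244, 248, 252, 256, 367, 435, 555, 572, 578, 581
No ties — each value takes its position as its rank.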